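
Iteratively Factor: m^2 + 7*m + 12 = (m + 3)*(m + 4)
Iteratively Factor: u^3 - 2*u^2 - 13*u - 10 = (u + 2)*(u^2 - 4*u - 5) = (u - 5)*(u + 2)*(u + 1)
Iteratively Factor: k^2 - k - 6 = (k + 2)*(k - 3)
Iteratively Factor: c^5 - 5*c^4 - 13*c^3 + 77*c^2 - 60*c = (c - 5)*(c^4 - 13*c^2 + 12*c) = (c - 5)*(c + 4)*(c^3 - 4*c^2 + 3*c) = c*(c - 5)*(c + 4)*(c^2 - 4*c + 3) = c*(c - 5)*(c - 1)*(c + 4)*(c - 3)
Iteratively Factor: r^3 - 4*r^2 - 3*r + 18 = (r + 2)*(r^2 - 6*r + 9) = (r - 3)*(r + 2)*(r - 3)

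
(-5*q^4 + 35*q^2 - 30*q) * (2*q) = -10*q^5 + 70*q^3 - 60*q^2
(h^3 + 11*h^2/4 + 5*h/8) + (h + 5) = h^3 + 11*h^2/4 + 13*h/8 + 5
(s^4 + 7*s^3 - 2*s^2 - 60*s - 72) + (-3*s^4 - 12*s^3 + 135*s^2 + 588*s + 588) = -2*s^4 - 5*s^3 + 133*s^2 + 528*s + 516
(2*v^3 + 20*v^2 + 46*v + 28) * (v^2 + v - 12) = 2*v^5 + 22*v^4 + 42*v^3 - 166*v^2 - 524*v - 336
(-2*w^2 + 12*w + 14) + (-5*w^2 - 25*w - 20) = -7*w^2 - 13*w - 6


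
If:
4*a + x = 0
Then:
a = -x/4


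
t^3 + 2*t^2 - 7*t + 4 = (t - 1)^2*(t + 4)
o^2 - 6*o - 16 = (o - 8)*(o + 2)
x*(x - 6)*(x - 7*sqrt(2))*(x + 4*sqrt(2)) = x^4 - 6*x^3 - 3*sqrt(2)*x^3 - 56*x^2 + 18*sqrt(2)*x^2 + 336*x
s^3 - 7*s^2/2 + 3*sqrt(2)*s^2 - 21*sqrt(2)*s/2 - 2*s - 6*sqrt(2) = (s - 4)*(s + 1/2)*(s + 3*sqrt(2))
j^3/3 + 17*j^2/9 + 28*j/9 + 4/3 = (j/3 + 1)*(j + 2/3)*(j + 2)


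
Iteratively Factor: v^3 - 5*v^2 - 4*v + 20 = (v + 2)*(v^2 - 7*v + 10) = (v - 5)*(v + 2)*(v - 2)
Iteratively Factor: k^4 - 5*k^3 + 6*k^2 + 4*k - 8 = (k + 1)*(k^3 - 6*k^2 + 12*k - 8) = (k - 2)*(k + 1)*(k^2 - 4*k + 4) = (k - 2)^2*(k + 1)*(k - 2)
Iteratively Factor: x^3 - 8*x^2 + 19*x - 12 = (x - 1)*(x^2 - 7*x + 12) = (x - 3)*(x - 1)*(x - 4)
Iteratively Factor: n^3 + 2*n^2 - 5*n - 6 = (n + 3)*(n^2 - n - 2) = (n + 1)*(n + 3)*(n - 2)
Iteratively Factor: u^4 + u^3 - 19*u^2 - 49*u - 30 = (u - 5)*(u^3 + 6*u^2 + 11*u + 6) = (u - 5)*(u + 2)*(u^2 + 4*u + 3) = (u - 5)*(u + 1)*(u + 2)*(u + 3)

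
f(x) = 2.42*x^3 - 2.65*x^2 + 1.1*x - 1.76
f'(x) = 7.26*x^2 - 5.3*x + 1.1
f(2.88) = 37.24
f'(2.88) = 46.05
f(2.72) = 30.33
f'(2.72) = 40.40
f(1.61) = 3.24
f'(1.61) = 11.39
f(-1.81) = -26.78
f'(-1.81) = 34.48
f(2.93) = 39.59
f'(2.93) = 47.90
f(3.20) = 53.92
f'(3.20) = 58.48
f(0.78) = -1.37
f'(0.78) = 1.38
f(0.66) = -1.49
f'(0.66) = 0.76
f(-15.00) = -8782.01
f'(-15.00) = 1714.10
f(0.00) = -1.76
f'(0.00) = 1.10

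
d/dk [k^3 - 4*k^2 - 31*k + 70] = 3*k^2 - 8*k - 31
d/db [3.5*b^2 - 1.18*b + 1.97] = 7.0*b - 1.18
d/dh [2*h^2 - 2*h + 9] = 4*h - 2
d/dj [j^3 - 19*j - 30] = 3*j^2 - 19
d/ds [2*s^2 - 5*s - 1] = 4*s - 5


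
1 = 1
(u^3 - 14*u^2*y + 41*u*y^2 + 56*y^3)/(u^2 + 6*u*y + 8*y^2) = (u^3 - 14*u^2*y + 41*u*y^2 + 56*y^3)/(u^2 + 6*u*y + 8*y^2)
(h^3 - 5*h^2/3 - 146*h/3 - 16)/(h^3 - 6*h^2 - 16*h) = (h^2 + 19*h/3 + 2)/(h*(h + 2))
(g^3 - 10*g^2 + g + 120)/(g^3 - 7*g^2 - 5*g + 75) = (g - 8)/(g - 5)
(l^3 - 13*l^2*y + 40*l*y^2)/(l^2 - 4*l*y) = (l^2 - 13*l*y + 40*y^2)/(l - 4*y)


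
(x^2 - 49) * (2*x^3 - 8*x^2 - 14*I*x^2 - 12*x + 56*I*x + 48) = 2*x^5 - 8*x^4 - 14*I*x^4 - 110*x^3 + 56*I*x^3 + 440*x^2 + 686*I*x^2 + 588*x - 2744*I*x - 2352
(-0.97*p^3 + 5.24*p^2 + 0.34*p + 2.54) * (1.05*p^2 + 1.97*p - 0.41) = -1.0185*p^5 + 3.5911*p^4 + 11.0775*p^3 + 1.1884*p^2 + 4.8644*p - 1.0414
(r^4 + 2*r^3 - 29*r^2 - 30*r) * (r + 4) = r^5 + 6*r^4 - 21*r^3 - 146*r^2 - 120*r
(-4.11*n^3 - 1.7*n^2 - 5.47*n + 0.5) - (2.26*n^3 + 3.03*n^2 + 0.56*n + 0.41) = -6.37*n^3 - 4.73*n^2 - 6.03*n + 0.09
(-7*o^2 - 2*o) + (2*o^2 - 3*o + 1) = -5*o^2 - 5*o + 1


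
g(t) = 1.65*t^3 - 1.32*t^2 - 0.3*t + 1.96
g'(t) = 4.95*t^2 - 2.64*t - 0.3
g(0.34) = 1.77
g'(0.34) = -0.63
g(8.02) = 765.80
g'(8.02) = 296.91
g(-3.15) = -61.76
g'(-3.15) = 57.13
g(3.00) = 33.73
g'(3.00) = 36.33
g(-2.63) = -36.40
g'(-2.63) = 40.88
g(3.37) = 49.11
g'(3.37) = 47.02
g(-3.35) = -73.88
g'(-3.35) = 64.10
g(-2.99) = -53.05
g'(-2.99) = 51.85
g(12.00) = 2659.48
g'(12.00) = 680.82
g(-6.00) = -400.16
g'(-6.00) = 193.74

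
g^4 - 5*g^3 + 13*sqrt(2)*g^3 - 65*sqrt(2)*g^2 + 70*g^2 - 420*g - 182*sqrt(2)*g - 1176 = (g - 7)*(g + 2)*(g + 6*sqrt(2))*(g + 7*sqrt(2))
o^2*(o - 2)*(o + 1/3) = o^4 - 5*o^3/3 - 2*o^2/3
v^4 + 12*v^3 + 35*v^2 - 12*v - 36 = (v - 1)*(v + 1)*(v + 6)^2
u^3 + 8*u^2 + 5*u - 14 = (u - 1)*(u + 2)*(u + 7)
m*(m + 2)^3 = m^4 + 6*m^3 + 12*m^2 + 8*m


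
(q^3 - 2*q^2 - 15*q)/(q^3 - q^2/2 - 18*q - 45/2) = 2*q/(2*q + 3)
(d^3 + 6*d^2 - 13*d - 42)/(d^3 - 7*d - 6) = (d + 7)/(d + 1)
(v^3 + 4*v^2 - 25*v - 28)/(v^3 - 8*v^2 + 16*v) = (v^2 + 8*v + 7)/(v*(v - 4))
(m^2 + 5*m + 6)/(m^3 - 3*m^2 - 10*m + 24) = (m + 2)/(m^2 - 6*m + 8)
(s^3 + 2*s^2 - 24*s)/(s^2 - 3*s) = (s^2 + 2*s - 24)/(s - 3)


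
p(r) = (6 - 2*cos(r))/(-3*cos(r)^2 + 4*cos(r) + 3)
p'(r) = (6 - 2*cos(r))*(-6*sin(r)*cos(r) + 4*sin(r))/(-3*cos(r)^2 + 4*cos(r) + 3)^2 + 2*sin(r)/(-3*cos(r)^2 + 4*cos(r) + 3) = 6*(cos(r)^2 - 6*cos(r) + 5)*sin(r)/(3*sin(r)^2 + 4*cos(r))^2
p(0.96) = 1.13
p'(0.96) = 0.50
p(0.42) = 1.01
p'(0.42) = 0.05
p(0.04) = 1.00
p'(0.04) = 0.00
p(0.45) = 1.01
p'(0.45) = 0.06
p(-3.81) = -3.81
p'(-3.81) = 9.72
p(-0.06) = 1.00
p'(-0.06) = -0.00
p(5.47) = 1.07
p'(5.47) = -0.31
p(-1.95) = 6.08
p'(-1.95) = -33.40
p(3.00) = -2.05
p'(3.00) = 0.66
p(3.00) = -2.05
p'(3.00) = 0.66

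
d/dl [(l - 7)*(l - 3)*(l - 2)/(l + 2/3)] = 6*(3*l^3 - 15*l^2 - 24*l + 104)/(9*l^2 + 12*l + 4)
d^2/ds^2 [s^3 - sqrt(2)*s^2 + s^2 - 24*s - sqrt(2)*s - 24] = 6*s - 2*sqrt(2) + 2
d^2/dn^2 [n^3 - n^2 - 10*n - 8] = 6*n - 2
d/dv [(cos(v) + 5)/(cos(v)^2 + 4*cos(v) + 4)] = (cos(v) + 8)*sin(v)/(cos(v) + 2)^3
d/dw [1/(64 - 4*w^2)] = w/(2*(w^2 - 16)^2)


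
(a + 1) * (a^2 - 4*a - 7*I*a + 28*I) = a^3 - 3*a^2 - 7*I*a^2 - 4*a + 21*I*a + 28*I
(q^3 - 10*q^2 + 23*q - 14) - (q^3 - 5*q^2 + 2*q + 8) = -5*q^2 + 21*q - 22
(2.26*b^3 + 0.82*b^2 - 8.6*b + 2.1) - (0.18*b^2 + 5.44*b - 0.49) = 2.26*b^3 + 0.64*b^2 - 14.04*b + 2.59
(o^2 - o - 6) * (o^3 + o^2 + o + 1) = o^5 - 6*o^3 - 6*o^2 - 7*o - 6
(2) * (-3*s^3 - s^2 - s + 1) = -6*s^3 - 2*s^2 - 2*s + 2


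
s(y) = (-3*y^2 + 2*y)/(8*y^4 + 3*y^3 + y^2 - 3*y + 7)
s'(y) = (2 - 6*y)/(8*y^4 + 3*y^3 + y^2 - 3*y + 7) + (-3*y^2 + 2*y)*(-32*y^3 - 9*y^2 - 2*y + 3)/(8*y^4 + 3*y^3 + y^2 - 3*y + 7)^2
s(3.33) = -0.02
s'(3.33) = 0.01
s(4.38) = -0.02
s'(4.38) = 0.01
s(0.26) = 0.05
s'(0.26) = 0.08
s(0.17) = 0.04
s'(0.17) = 0.16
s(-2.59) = -0.08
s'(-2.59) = -0.06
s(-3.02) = -0.05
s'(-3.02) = -0.04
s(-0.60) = -0.24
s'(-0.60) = 0.39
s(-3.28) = -0.05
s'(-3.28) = -0.03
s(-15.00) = 0.00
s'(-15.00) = 0.00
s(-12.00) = 0.00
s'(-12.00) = 0.00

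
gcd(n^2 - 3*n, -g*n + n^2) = n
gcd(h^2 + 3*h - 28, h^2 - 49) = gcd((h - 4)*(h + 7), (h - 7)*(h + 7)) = h + 7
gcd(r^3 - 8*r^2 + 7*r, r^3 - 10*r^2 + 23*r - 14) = r^2 - 8*r + 7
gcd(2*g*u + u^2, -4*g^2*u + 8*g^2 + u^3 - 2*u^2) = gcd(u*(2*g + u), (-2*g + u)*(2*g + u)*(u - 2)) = 2*g + u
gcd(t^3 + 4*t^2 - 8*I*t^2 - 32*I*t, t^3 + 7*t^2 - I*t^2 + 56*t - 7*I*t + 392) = t - 8*I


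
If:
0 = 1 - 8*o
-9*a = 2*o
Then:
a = -1/36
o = 1/8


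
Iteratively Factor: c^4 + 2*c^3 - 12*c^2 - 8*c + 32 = (c - 2)*(c^3 + 4*c^2 - 4*c - 16) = (c - 2)^2*(c^2 + 6*c + 8) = (c - 2)^2*(c + 4)*(c + 2)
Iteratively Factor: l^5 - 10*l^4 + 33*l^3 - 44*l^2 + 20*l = (l - 2)*(l^4 - 8*l^3 + 17*l^2 - 10*l) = (l - 2)*(l - 1)*(l^3 - 7*l^2 + 10*l) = l*(l - 2)*(l - 1)*(l^2 - 7*l + 10) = l*(l - 2)^2*(l - 1)*(l - 5)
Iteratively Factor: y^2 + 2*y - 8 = (y + 4)*(y - 2)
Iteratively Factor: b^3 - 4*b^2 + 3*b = (b - 3)*(b^2 - b) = (b - 3)*(b - 1)*(b)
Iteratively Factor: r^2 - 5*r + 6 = (r - 3)*(r - 2)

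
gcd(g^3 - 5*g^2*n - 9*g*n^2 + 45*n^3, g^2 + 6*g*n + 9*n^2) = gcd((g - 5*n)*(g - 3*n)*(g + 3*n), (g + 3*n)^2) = g + 3*n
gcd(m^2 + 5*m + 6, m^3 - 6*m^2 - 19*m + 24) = m + 3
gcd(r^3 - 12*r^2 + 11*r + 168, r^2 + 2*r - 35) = 1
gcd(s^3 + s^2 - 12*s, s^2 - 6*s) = s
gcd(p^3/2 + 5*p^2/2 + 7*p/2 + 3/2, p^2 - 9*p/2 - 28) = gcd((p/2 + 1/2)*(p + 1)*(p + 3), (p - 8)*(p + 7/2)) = 1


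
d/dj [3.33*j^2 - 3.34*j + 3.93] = 6.66*j - 3.34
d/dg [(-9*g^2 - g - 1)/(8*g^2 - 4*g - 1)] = (44*g^2 + 34*g - 3)/(64*g^4 - 64*g^3 + 8*g + 1)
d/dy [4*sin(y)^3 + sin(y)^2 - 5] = 2*(6*sin(y) + 1)*sin(y)*cos(y)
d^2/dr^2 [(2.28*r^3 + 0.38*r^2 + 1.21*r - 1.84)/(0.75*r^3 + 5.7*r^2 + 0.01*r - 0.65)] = (-19.0665*r^6 + 3.98115000000007*r^5 + 31.9374*r^4 - 27.802914*r^3 - 343.33542*r^2 + 26.66682*r - 13.297938)/(0.421875*r^9 + 9.61875*r^8 + 73.119375*r^7 + 184.352625*r^6 - 15.697575*r^5 - 63.38304*r^4 + 0.728326*r^3 + 7.224555*r^2 + 0.012675*r - 0.274625)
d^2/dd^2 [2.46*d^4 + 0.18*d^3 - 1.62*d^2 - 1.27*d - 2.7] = 29.52*d^2 + 1.08*d - 3.24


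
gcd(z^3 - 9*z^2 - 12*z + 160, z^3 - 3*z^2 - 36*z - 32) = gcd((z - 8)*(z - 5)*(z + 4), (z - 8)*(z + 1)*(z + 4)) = z^2 - 4*z - 32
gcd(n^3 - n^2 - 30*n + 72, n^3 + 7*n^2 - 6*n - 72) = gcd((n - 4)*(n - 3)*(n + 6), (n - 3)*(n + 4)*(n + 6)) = n^2 + 3*n - 18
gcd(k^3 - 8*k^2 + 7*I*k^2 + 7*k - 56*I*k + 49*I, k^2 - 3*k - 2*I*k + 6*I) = 1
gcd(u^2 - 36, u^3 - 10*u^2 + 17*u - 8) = 1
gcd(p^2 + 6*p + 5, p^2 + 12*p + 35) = p + 5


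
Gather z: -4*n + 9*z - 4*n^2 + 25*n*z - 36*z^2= -4*n^2 - 4*n - 36*z^2 + z*(25*n + 9)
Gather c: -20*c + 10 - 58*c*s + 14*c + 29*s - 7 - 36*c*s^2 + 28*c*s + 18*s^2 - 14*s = c*(-36*s^2 - 30*s - 6) + 18*s^2 + 15*s + 3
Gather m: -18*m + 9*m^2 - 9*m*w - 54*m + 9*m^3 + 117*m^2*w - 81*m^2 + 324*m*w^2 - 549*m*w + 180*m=9*m^3 + m^2*(117*w - 72) + m*(324*w^2 - 558*w + 108)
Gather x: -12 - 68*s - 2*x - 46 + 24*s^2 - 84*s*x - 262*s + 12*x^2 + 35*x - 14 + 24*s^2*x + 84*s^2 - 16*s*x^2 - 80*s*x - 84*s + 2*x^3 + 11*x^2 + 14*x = 108*s^2 - 414*s + 2*x^3 + x^2*(23 - 16*s) + x*(24*s^2 - 164*s + 47) - 72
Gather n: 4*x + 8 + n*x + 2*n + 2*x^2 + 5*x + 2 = n*(x + 2) + 2*x^2 + 9*x + 10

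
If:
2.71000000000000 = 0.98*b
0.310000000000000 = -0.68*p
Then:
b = 2.77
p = -0.46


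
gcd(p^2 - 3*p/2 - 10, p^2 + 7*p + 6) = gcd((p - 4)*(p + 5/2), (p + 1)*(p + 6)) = 1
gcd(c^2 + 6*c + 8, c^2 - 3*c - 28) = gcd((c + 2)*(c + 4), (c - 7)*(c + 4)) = c + 4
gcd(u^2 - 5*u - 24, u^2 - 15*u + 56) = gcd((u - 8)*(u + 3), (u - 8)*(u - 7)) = u - 8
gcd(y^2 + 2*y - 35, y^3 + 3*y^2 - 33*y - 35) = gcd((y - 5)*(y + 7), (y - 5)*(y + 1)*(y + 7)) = y^2 + 2*y - 35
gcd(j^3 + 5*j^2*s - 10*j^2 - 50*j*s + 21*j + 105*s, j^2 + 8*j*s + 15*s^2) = j + 5*s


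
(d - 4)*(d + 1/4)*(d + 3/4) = d^3 - 3*d^2 - 61*d/16 - 3/4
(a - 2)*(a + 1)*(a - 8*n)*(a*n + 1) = a^4*n - 8*a^3*n^2 - a^3*n + a^3 + 8*a^2*n^2 - 10*a^2*n - a^2 + 16*a*n^2 + 8*a*n - 2*a + 16*n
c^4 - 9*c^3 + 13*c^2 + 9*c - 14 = (c - 7)*(c - 2)*(c - 1)*(c + 1)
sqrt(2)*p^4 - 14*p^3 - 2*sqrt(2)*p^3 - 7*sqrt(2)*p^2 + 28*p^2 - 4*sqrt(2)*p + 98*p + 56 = (p - 4)*(p + 1)*(p - 7*sqrt(2))*(sqrt(2)*p + sqrt(2))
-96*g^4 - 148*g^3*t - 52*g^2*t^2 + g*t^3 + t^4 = (-8*g + t)*(g + t)*(2*g + t)*(6*g + t)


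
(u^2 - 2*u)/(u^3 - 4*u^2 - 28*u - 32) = u*(2 - u)/(-u^3 + 4*u^2 + 28*u + 32)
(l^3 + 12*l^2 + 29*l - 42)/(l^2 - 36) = (l^2 + 6*l - 7)/(l - 6)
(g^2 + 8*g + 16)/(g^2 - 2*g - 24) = (g + 4)/(g - 6)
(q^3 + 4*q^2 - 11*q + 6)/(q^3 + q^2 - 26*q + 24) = (q - 1)/(q - 4)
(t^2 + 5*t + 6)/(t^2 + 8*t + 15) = (t + 2)/(t + 5)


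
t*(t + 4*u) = t^2 + 4*t*u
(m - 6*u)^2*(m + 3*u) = m^3 - 9*m^2*u + 108*u^3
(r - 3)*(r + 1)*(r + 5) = r^3 + 3*r^2 - 13*r - 15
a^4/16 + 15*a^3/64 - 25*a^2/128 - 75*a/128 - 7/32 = (a/4 + 1/4)*(a/4 + 1)*(a - 7/4)*(a + 1/2)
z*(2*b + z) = 2*b*z + z^2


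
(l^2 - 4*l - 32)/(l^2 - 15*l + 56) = (l + 4)/(l - 7)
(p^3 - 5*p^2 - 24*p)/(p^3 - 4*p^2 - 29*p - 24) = p/(p + 1)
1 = 1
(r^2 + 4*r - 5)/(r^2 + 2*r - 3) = (r + 5)/(r + 3)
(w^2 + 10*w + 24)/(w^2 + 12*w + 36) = (w + 4)/(w + 6)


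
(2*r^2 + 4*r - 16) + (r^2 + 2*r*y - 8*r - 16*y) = 3*r^2 + 2*r*y - 4*r - 16*y - 16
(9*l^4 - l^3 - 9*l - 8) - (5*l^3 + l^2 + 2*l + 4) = 9*l^4 - 6*l^3 - l^2 - 11*l - 12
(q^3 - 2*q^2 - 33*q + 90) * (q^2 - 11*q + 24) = q^5 - 13*q^4 + 13*q^3 + 405*q^2 - 1782*q + 2160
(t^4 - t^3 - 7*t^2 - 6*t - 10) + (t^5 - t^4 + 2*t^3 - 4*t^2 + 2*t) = t^5 + t^3 - 11*t^2 - 4*t - 10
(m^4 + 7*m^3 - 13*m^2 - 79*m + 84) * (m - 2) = m^5 + 5*m^4 - 27*m^3 - 53*m^2 + 242*m - 168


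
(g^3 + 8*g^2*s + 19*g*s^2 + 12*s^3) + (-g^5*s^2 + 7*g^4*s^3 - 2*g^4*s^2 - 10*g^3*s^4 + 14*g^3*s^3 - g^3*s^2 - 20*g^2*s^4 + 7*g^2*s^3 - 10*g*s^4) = -g^5*s^2 + 7*g^4*s^3 - 2*g^4*s^2 - 10*g^3*s^4 + 14*g^3*s^3 - g^3*s^2 + g^3 - 20*g^2*s^4 + 7*g^2*s^3 + 8*g^2*s - 10*g*s^4 + 19*g*s^2 + 12*s^3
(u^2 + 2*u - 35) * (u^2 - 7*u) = u^4 - 5*u^3 - 49*u^2 + 245*u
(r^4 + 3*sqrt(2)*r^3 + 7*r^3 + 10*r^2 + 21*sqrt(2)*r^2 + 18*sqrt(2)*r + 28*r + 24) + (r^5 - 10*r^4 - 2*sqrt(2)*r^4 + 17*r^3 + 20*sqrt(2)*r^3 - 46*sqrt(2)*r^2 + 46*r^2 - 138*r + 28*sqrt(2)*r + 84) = r^5 - 9*r^4 - 2*sqrt(2)*r^4 + 24*r^3 + 23*sqrt(2)*r^3 - 25*sqrt(2)*r^2 + 56*r^2 - 110*r + 46*sqrt(2)*r + 108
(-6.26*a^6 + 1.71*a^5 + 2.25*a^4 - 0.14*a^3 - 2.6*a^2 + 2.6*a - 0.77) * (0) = 0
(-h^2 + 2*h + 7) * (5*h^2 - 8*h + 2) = -5*h^4 + 18*h^3 + 17*h^2 - 52*h + 14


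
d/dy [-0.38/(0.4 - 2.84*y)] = -1.0792/(2.84*y - 0.4)^2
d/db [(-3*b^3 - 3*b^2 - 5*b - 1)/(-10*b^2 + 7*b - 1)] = 2*(15*b^4 - 21*b^3 - 31*b^2 - 7*b + 6)/(100*b^4 - 140*b^3 + 69*b^2 - 14*b + 1)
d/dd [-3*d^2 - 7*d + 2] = -6*d - 7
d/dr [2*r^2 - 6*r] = 4*r - 6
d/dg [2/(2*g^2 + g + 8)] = 2*(-4*g - 1)/(2*g^2 + g + 8)^2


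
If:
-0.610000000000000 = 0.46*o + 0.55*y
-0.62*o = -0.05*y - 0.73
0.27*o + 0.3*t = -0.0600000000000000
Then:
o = 1.02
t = -1.12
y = -1.96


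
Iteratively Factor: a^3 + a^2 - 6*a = (a + 3)*(a^2 - 2*a) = (a - 2)*(a + 3)*(a)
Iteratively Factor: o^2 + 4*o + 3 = (o + 1)*(o + 3)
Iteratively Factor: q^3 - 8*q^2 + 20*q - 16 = (q - 2)*(q^2 - 6*q + 8) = (q - 2)^2*(q - 4)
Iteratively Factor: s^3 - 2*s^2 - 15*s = (s)*(s^2 - 2*s - 15) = s*(s - 5)*(s + 3)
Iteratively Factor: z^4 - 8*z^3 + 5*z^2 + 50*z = (z - 5)*(z^3 - 3*z^2 - 10*z) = (z - 5)*(z + 2)*(z^2 - 5*z) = (z - 5)^2*(z + 2)*(z)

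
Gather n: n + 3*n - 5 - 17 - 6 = 4*n - 28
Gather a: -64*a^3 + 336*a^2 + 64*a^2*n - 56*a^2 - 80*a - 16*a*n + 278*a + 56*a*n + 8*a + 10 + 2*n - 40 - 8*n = -64*a^3 + a^2*(64*n + 280) + a*(40*n + 206) - 6*n - 30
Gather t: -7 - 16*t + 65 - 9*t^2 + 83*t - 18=-9*t^2 + 67*t + 40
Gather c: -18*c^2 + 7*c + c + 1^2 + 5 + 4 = -18*c^2 + 8*c + 10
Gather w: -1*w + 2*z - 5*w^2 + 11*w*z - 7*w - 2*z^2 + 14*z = -5*w^2 + w*(11*z - 8) - 2*z^2 + 16*z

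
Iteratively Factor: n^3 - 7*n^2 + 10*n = (n - 2)*(n^2 - 5*n) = (n - 5)*(n - 2)*(n)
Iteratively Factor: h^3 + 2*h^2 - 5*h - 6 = (h + 1)*(h^2 + h - 6) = (h - 2)*(h + 1)*(h + 3)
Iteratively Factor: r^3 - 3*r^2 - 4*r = (r + 1)*(r^2 - 4*r) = (r - 4)*(r + 1)*(r)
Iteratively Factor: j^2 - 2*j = (j - 2)*(j)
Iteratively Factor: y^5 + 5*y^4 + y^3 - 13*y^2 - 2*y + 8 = (y + 4)*(y^4 + y^3 - 3*y^2 - y + 2) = (y + 1)*(y + 4)*(y^3 - 3*y + 2) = (y - 1)*(y + 1)*(y + 4)*(y^2 + y - 2) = (y - 1)^2*(y + 1)*(y + 4)*(y + 2)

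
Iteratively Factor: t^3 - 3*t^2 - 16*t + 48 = (t - 4)*(t^2 + t - 12) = (t - 4)*(t - 3)*(t + 4)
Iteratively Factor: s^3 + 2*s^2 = (s)*(s^2 + 2*s) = s*(s + 2)*(s)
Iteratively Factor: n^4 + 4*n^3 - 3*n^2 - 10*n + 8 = (n + 2)*(n^3 + 2*n^2 - 7*n + 4) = (n - 1)*(n + 2)*(n^2 + 3*n - 4) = (n - 1)*(n + 2)*(n + 4)*(n - 1)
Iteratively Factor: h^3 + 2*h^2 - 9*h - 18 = (h + 3)*(h^2 - h - 6) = (h - 3)*(h + 3)*(h + 2)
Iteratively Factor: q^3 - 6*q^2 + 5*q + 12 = (q - 3)*(q^2 - 3*q - 4) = (q - 4)*(q - 3)*(q + 1)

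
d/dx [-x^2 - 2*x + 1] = -2*x - 2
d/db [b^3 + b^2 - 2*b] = 3*b^2 + 2*b - 2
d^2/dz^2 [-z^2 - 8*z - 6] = -2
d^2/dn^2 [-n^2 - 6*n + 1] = -2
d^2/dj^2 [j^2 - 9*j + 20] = 2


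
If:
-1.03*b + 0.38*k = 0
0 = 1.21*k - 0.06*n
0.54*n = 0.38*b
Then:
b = 0.00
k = 0.00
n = 0.00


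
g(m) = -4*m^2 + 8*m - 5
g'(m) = 8 - 8*m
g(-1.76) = -31.47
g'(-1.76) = 22.08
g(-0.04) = -5.33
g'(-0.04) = 8.32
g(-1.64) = -28.88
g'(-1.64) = 21.12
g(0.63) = -1.55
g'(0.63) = 2.96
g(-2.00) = -37.00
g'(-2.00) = 24.00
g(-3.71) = -89.74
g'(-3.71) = 37.68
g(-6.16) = -206.06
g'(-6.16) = 57.28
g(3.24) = -21.07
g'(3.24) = -17.92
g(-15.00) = -1025.00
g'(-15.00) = 128.00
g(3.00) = -17.00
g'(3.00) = -16.00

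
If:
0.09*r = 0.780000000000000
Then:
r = 8.67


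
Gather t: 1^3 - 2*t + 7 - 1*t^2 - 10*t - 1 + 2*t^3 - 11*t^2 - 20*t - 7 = 2*t^3 - 12*t^2 - 32*t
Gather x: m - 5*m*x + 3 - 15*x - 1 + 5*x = m + x*(-5*m - 10) + 2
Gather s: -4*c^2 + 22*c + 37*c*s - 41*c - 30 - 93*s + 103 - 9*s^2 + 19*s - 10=-4*c^2 - 19*c - 9*s^2 + s*(37*c - 74) + 63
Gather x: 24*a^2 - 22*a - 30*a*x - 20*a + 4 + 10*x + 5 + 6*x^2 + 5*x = 24*a^2 - 42*a + 6*x^2 + x*(15 - 30*a) + 9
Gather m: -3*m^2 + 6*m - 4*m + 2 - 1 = -3*m^2 + 2*m + 1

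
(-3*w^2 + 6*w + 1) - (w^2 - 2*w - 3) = -4*w^2 + 8*w + 4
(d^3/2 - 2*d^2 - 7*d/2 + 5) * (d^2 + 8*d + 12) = d^5/2 + 2*d^4 - 27*d^3/2 - 47*d^2 - 2*d + 60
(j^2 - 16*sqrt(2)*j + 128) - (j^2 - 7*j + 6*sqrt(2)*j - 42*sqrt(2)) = -22*sqrt(2)*j + 7*j + 42*sqrt(2) + 128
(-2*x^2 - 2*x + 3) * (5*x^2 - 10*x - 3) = -10*x^4 + 10*x^3 + 41*x^2 - 24*x - 9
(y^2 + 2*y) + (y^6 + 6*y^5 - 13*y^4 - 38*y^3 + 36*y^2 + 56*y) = y^6 + 6*y^5 - 13*y^4 - 38*y^3 + 37*y^2 + 58*y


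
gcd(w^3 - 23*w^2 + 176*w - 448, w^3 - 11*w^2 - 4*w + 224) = w^2 - 15*w + 56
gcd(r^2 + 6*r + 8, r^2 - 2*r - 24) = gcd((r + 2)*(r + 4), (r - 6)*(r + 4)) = r + 4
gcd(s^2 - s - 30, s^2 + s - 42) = s - 6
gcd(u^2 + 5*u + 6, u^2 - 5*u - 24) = u + 3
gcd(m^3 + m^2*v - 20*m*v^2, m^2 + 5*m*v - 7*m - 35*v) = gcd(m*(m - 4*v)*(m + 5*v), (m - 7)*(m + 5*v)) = m + 5*v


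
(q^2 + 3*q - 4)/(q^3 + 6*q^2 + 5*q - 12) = 1/(q + 3)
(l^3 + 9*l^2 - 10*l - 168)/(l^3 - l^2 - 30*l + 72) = (l + 7)/(l - 3)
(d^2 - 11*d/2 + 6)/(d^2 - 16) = (d - 3/2)/(d + 4)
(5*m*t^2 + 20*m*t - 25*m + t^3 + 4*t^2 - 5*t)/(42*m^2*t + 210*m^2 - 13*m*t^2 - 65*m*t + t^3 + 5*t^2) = (5*m*t - 5*m + t^2 - t)/(42*m^2 - 13*m*t + t^2)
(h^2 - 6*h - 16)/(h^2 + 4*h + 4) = (h - 8)/(h + 2)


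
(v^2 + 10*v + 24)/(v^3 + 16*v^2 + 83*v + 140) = (v + 6)/(v^2 + 12*v + 35)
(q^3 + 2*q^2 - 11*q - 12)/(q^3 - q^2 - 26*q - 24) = (q - 3)/(q - 6)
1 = 1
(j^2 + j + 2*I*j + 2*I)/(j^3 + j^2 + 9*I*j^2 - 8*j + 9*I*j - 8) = (j + 2*I)/(j^2 + 9*I*j - 8)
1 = 1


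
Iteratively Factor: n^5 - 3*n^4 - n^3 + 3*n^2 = (n)*(n^4 - 3*n^3 - n^2 + 3*n) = n*(n - 1)*(n^3 - 2*n^2 - 3*n) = n*(n - 1)*(n + 1)*(n^2 - 3*n) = n^2*(n - 1)*(n + 1)*(n - 3)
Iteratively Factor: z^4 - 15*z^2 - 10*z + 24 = (z - 4)*(z^3 + 4*z^2 + z - 6) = (z - 4)*(z + 2)*(z^2 + 2*z - 3) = (z - 4)*(z - 1)*(z + 2)*(z + 3)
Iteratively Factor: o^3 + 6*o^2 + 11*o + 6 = (o + 2)*(o^2 + 4*o + 3) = (o + 1)*(o + 2)*(o + 3)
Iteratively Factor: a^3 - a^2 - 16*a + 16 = (a - 1)*(a^2 - 16) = (a - 4)*(a - 1)*(a + 4)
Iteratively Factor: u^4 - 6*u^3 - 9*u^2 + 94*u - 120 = (u - 3)*(u^3 - 3*u^2 - 18*u + 40) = (u - 3)*(u - 2)*(u^2 - u - 20) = (u - 5)*(u - 3)*(u - 2)*(u + 4)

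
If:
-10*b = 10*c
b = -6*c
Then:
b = 0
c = 0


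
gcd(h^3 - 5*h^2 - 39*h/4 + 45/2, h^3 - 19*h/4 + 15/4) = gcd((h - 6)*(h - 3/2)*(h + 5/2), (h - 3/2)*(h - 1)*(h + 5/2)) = h^2 + h - 15/4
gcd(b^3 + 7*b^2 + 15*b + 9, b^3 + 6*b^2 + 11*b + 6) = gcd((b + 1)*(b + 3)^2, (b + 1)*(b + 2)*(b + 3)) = b^2 + 4*b + 3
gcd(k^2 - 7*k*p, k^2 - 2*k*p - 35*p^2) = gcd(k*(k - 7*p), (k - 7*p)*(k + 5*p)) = -k + 7*p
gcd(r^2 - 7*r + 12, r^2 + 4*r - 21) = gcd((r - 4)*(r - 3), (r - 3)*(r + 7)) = r - 3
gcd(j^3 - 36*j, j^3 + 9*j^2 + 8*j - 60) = j + 6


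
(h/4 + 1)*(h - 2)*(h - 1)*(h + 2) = h^4/4 + 3*h^3/4 - 2*h^2 - 3*h + 4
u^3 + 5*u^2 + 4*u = u*(u + 1)*(u + 4)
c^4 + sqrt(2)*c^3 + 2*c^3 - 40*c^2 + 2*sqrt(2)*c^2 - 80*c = c*(c + 2)*(c - 4*sqrt(2))*(c + 5*sqrt(2))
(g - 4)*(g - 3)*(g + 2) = g^3 - 5*g^2 - 2*g + 24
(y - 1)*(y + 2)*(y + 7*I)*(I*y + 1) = I*y^4 - 6*y^3 + I*y^3 - 6*y^2 + 5*I*y^2 + 12*y + 7*I*y - 14*I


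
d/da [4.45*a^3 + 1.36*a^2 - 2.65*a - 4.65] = 13.35*a^2 + 2.72*a - 2.65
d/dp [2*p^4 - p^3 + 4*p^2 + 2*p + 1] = 8*p^3 - 3*p^2 + 8*p + 2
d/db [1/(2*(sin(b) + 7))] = -cos(b)/(2*(sin(b) + 7)^2)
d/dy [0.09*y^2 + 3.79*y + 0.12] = 0.18*y + 3.79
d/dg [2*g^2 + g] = 4*g + 1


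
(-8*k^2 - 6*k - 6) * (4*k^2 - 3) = -32*k^4 - 24*k^3 + 18*k + 18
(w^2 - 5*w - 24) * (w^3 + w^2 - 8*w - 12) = w^5 - 4*w^4 - 37*w^3 + 4*w^2 + 252*w + 288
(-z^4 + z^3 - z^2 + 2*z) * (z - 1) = -z^5 + 2*z^4 - 2*z^3 + 3*z^2 - 2*z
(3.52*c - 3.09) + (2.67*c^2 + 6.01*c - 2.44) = 2.67*c^2 + 9.53*c - 5.53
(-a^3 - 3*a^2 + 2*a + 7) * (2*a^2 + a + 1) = -2*a^5 - 7*a^4 + 13*a^2 + 9*a + 7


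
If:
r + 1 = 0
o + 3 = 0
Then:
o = -3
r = -1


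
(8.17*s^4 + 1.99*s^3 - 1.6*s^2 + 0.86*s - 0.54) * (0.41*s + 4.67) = 3.3497*s^5 + 38.9698*s^4 + 8.6373*s^3 - 7.1194*s^2 + 3.7948*s - 2.5218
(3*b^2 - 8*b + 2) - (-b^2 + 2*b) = 4*b^2 - 10*b + 2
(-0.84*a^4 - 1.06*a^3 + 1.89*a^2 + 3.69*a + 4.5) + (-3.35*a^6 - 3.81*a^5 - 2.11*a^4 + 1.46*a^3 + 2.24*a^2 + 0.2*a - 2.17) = -3.35*a^6 - 3.81*a^5 - 2.95*a^4 + 0.4*a^3 + 4.13*a^2 + 3.89*a + 2.33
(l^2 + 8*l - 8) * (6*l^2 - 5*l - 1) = 6*l^4 + 43*l^3 - 89*l^2 + 32*l + 8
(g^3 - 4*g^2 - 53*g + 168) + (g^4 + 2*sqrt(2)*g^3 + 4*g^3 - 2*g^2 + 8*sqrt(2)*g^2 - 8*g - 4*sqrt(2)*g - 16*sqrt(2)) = g^4 + 2*sqrt(2)*g^3 + 5*g^3 - 6*g^2 + 8*sqrt(2)*g^2 - 61*g - 4*sqrt(2)*g - 16*sqrt(2) + 168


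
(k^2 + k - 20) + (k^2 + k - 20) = 2*k^2 + 2*k - 40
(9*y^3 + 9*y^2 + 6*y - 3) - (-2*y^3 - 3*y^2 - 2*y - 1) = 11*y^3 + 12*y^2 + 8*y - 2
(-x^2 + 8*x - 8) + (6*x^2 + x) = 5*x^2 + 9*x - 8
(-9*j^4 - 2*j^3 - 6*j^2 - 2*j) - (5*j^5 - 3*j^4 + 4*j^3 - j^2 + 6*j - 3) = -5*j^5 - 6*j^4 - 6*j^3 - 5*j^2 - 8*j + 3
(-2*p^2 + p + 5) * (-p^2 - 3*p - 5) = 2*p^4 + 5*p^3 + 2*p^2 - 20*p - 25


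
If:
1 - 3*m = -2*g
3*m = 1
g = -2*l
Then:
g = 0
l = 0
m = 1/3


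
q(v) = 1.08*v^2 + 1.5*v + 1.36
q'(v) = 2.16*v + 1.5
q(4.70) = 32.27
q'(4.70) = 11.65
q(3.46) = 19.48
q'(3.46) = 8.97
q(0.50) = 2.38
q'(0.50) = 2.58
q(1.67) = 6.88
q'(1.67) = 5.11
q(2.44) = 11.45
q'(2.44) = 6.77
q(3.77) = 22.36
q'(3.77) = 9.64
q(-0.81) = 0.85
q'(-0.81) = -0.25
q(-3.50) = 9.34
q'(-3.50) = -6.06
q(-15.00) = 221.86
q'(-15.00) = -30.90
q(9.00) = 102.34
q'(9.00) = 20.94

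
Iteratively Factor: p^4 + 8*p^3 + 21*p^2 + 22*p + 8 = (p + 1)*(p^3 + 7*p^2 + 14*p + 8) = (p + 1)*(p + 4)*(p^2 + 3*p + 2) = (p + 1)^2*(p + 4)*(p + 2)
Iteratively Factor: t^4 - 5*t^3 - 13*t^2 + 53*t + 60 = (t - 4)*(t^3 - t^2 - 17*t - 15) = (t - 4)*(t + 3)*(t^2 - 4*t - 5) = (t - 4)*(t + 1)*(t + 3)*(t - 5)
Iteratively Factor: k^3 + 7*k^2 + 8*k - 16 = (k - 1)*(k^2 + 8*k + 16) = (k - 1)*(k + 4)*(k + 4)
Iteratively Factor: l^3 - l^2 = (l - 1)*(l^2) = l*(l - 1)*(l)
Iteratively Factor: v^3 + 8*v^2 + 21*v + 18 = (v + 3)*(v^2 + 5*v + 6) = (v + 2)*(v + 3)*(v + 3)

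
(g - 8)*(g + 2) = g^2 - 6*g - 16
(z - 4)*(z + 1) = z^2 - 3*z - 4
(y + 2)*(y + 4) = y^2 + 6*y + 8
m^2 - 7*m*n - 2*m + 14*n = (m - 2)*(m - 7*n)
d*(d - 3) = d^2 - 3*d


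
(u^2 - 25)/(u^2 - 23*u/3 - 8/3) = 3*(25 - u^2)/(-3*u^2 + 23*u + 8)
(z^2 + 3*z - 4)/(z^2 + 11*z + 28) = (z - 1)/(z + 7)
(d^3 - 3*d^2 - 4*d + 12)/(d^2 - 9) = (d^2 - 4)/(d + 3)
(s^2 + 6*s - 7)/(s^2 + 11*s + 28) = (s - 1)/(s + 4)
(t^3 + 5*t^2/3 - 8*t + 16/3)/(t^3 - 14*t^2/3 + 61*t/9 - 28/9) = 3*(t + 4)/(3*t - 7)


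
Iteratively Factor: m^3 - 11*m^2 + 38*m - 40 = (m - 4)*(m^2 - 7*m + 10) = (m - 4)*(m - 2)*(m - 5)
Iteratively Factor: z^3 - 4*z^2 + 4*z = (z - 2)*(z^2 - 2*z) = (z - 2)^2*(z)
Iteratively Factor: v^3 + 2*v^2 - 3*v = (v)*(v^2 + 2*v - 3) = v*(v + 3)*(v - 1)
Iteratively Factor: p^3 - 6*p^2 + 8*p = (p)*(p^2 - 6*p + 8) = p*(p - 2)*(p - 4)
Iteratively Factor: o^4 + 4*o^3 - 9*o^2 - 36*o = (o - 3)*(o^3 + 7*o^2 + 12*o) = (o - 3)*(o + 3)*(o^2 + 4*o) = o*(o - 3)*(o + 3)*(o + 4)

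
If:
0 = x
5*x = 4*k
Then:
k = 0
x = 0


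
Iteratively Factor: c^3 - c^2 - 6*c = (c)*(c^2 - c - 6) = c*(c + 2)*(c - 3)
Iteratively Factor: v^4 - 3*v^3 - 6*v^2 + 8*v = (v)*(v^3 - 3*v^2 - 6*v + 8) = v*(v - 4)*(v^2 + v - 2) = v*(v - 4)*(v + 2)*(v - 1)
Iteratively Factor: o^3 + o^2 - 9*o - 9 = (o - 3)*(o^2 + 4*o + 3) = (o - 3)*(o + 3)*(o + 1)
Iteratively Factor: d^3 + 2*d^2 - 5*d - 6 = (d + 3)*(d^2 - d - 2) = (d - 2)*(d + 3)*(d + 1)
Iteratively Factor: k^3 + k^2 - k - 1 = (k + 1)*(k^2 - 1) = (k - 1)*(k + 1)*(k + 1)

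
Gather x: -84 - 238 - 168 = -490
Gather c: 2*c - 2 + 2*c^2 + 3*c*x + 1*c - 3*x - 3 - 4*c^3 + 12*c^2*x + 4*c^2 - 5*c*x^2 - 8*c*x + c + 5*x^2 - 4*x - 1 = -4*c^3 + c^2*(12*x + 6) + c*(-5*x^2 - 5*x + 4) + 5*x^2 - 7*x - 6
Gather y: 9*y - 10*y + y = 0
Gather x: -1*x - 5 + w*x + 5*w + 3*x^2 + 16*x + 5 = 5*w + 3*x^2 + x*(w + 15)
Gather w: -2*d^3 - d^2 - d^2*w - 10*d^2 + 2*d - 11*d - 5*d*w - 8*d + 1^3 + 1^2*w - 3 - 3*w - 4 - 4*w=-2*d^3 - 11*d^2 - 17*d + w*(-d^2 - 5*d - 6) - 6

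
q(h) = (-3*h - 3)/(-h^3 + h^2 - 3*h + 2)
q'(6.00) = -0.04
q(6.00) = 0.11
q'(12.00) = 0.00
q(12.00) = 0.02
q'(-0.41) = -1.50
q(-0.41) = -0.51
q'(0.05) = -4.29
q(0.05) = -1.70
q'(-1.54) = -0.10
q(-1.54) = 0.13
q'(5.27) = -0.06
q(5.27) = 0.14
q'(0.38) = -15.43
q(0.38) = -4.36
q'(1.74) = -1.82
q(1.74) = 1.51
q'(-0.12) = -2.80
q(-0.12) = -1.11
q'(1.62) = -2.31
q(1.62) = 1.75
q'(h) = (-3*h - 3)*(3*h^2 - 2*h + 3)/(-h^3 + h^2 - 3*h + 2)^2 - 3/(-h^3 + h^2 - 3*h + 2) = 3*(h^3 - h^2 + 3*h - (h + 1)*(3*h^2 - 2*h + 3) - 2)/(h^3 - h^2 + 3*h - 2)^2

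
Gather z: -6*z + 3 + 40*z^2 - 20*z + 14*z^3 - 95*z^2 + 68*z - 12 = 14*z^3 - 55*z^2 + 42*z - 9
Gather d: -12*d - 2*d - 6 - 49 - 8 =-14*d - 63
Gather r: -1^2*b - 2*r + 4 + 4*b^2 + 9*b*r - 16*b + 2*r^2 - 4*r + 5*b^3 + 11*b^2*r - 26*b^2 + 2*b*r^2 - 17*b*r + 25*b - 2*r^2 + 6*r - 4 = 5*b^3 - 22*b^2 + 2*b*r^2 + 8*b + r*(11*b^2 - 8*b)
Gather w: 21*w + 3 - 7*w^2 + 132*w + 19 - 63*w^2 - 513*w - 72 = -70*w^2 - 360*w - 50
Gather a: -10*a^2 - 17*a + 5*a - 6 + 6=-10*a^2 - 12*a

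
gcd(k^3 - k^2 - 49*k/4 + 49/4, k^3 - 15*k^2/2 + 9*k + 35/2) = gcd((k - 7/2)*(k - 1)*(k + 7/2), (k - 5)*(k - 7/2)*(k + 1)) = k - 7/2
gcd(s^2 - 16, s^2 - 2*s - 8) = s - 4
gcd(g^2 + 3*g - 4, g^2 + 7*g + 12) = g + 4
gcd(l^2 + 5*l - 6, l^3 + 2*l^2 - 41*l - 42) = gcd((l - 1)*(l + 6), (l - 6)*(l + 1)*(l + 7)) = 1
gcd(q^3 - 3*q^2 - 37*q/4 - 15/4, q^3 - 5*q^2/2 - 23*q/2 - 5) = q^2 - 9*q/2 - 5/2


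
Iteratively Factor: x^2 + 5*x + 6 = (x + 3)*(x + 2)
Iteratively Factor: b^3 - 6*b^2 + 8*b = (b)*(b^2 - 6*b + 8) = b*(b - 4)*(b - 2)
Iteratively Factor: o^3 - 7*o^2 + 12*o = (o - 3)*(o^2 - 4*o) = (o - 4)*(o - 3)*(o)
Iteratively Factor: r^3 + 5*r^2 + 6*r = (r + 2)*(r^2 + 3*r) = r*(r + 2)*(r + 3)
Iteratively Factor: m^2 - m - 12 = (m - 4)*(m + 3)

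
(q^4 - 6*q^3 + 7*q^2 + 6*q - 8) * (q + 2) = q^5 - 4*q^4 - 5*q^3 + 20*q^2 + 4*q - 16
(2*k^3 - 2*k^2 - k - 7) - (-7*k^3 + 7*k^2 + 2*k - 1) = 9*k^3 - 9*k^2 - 3*k - 6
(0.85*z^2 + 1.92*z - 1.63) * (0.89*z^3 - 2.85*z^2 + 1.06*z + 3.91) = 0.7565*z^5 - 0.7137*z^4 - 6.0217*z^3 + 10.0042*z^2 + 5.7794*z - 6.3733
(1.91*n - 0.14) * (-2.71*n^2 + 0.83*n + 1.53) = -5.1761*n^3 + 1.9647*n^2 + 2.8061*n - 0.2142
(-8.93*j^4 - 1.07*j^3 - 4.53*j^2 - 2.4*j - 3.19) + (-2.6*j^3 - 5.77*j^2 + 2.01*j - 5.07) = -8.93*j^4 - 3.67*j^3 - 10.3*j^2 - 0.39*j - 8.26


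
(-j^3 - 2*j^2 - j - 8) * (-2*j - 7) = 2*j^4 + 11*j^3 + 16*j^2 + 23*j + 56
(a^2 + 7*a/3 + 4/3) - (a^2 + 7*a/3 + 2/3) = 2/3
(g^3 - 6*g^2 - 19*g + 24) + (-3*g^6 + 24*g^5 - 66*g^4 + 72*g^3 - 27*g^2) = -3*g^6 + 24*g^5 - 66*g^4 + 73*g^3 - 33*g^2 - 19*g + 24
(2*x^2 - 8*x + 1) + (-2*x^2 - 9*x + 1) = 2 - 17*x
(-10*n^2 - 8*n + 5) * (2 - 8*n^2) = 80*n^4 + 64*n^3 - 60*n^2 - 16*n + 10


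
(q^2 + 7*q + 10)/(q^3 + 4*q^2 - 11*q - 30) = 1/(q - 3)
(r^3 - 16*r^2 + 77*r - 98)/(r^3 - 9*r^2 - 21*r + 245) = (r - 2)/(r + 5)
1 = 1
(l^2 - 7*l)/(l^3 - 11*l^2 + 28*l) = 1/(l - 4)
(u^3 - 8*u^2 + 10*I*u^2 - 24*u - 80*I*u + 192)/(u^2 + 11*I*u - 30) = (u^2 + 4*u*(-2 + I) - 32*I)/(u + 5*I)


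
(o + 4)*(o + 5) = o^2 + 9*o + 20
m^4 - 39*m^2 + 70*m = m*(m - 5)*(m - 2)*(m + 7)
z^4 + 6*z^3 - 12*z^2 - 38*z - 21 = (z - 3)*(z + 1)^2*(z + 7)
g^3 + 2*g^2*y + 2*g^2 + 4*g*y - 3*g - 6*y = (g - 1)*(g + 3)*(g + 2*y)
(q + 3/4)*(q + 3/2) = q^2 + 9*q/4 + 9/8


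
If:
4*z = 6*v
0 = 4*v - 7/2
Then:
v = 7/8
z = 21/16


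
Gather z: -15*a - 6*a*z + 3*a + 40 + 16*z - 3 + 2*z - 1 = -12*a + z*(18 - 6*a) + 36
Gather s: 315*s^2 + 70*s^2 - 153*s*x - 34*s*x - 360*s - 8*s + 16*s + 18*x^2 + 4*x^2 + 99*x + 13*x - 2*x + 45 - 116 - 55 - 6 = 385*s^2 + s*(-187*x - 352) + 22*x^2 + 110*x - 132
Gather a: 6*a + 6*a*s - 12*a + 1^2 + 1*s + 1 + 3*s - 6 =a*(6*s - 6) + 4*s - 4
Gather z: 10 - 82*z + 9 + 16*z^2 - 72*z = 16*z^2 - 154*z + 19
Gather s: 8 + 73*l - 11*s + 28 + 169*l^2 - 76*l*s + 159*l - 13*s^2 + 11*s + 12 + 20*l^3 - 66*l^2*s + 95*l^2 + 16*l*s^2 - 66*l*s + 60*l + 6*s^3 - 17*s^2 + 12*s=20*l^3 + 264*l^2 + 292*l + 6*s^3 + s^2*(16*l - 30) + s*(-66*l^2 - 142*l + 12) + 48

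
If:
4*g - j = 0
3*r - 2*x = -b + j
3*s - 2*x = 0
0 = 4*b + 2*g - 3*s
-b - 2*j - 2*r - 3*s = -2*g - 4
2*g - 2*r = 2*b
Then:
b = -4/17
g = 8/17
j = 32/17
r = 12/17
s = 0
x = 0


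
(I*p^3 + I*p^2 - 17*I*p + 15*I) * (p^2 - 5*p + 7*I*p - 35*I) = I*p^5 - 7*p^4 - 4*I*p^4 + 28*p^3 - 22*I*p^3 + 154*p^2 + 100*I*p^2 - 700*p - 75*I*p + 525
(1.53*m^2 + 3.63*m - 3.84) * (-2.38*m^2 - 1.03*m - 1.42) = -3.6414*m^4 - 10.2153*m^3 + 3.2277*m^2 - 1.1994*m + 5.4528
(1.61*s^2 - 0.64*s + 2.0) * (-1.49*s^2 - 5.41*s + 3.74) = -2.3989*s^4 - 7.7565*s^3 + 6.5038*s^2 - 13.2136*s + 7.48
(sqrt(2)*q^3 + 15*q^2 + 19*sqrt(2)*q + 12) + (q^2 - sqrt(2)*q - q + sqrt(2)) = sqrt(2)*q^3 + 16*q^2 - q + 18*sqrt(2)*q + sqrt(2) + 12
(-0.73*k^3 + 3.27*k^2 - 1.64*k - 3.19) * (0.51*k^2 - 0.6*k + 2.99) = -0.3723*k^5 + 2.1057*k^4 - 4.9811*k^3 + 9.1344*k^2 - 2.9896*k - 9.5381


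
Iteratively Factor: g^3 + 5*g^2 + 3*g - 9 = (g - 1)*(g^2 + 6*g + 9) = (g - 1)*(g + 3)*(g + 3)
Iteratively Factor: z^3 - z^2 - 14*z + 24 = (z - 2)*(z^2 + z - 12) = (z - 2)*(z + 4)*(z - 3)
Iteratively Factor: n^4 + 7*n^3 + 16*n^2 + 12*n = (n)*(n^3 + 7*n^2 + 16*n + 12) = n*(n + 2)*(n^2 + 5*n + 6) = n*(n + 2)^2*(n + 3)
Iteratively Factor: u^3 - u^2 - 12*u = (u - 4)*(u^2 + 3*u) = u*(u - 4)*(u + 3)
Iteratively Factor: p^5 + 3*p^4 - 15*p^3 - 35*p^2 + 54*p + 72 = (p - 2)*(p^4 + 5*p^3 - 5*p^2 - 45*p - 36) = (p - 3)*(p - 2)*(p^3 + 8*p^2 + 19*p + 12) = (p - 3)*(p - 2)*(p + 4)*(p^2 + 4*p + 3) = (p - 3)*(p - 2)*(p + 3)*(p + 4)*(p + 1)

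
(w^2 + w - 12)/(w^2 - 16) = (w - 3)/(w - 4)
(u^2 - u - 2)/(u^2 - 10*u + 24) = (u^2 - u - 2)/(u^2 - 10*u + 24)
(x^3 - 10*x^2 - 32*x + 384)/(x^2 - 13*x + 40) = (x^2 - 2*x - 48)/(x - 5)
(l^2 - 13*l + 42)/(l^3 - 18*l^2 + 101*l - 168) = (l - 6)/(l^2 - 11*l + 24)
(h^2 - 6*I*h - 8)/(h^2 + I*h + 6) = (h - 4*I)/(h + 3*I)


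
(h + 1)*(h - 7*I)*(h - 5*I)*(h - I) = h^4 + h^3 - 13*I*h^3 - 47*h^2 - 13*I*h^2 - 47*h + 35*I*h + 35*I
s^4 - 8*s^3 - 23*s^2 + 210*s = s*(s - 7)*(s - 6)*(s + 5)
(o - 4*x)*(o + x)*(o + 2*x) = o^3 - o^2*x - 10*o*x^2 - 8*x^3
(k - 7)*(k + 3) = k^2 - 4*k - 21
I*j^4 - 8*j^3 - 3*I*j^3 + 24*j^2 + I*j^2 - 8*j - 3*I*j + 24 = (j - 3)*(j + I)*(j + 8*I)*(I*j + 1)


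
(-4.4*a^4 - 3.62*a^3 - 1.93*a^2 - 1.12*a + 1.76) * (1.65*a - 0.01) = -7.26*a^5 - 5.929*a^4 - 3.1483*a^3 - 1.8287*a^2 + 2.9152*a - 0.0176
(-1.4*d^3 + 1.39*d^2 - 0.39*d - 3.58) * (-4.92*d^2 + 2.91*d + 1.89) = 6.888*d^5 - 10.9128*d^4 + 3.3177*d^3 + 19.1058*d^2 - 11.1549*d - 6.7662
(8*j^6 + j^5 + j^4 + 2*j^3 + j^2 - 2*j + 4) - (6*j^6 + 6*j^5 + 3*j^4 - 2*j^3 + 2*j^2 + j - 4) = 2*j^6 - 5*j^5 - 2*j^4 + 4*j^3 - j^2 - 3*j + 8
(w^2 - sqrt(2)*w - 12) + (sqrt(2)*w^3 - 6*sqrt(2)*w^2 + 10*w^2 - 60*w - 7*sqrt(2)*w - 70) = sqrt(2)*w^3 - 6*sqrt(2)*w^2 + 11*w^2 - 60*w - 8*sqrt(2)*w - 82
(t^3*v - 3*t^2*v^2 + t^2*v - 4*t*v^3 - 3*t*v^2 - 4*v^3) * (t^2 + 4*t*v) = t^5*v + t^4*v^2 + t^4*v - 16*t^3*v^3 + t^3*v^2 - 16*t^2*v^4 - 16*t^2*v^3 - 16*t*v^4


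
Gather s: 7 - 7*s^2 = 7 - 7*s^2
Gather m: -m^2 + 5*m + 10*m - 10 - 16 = -m^2 + 15*m - 26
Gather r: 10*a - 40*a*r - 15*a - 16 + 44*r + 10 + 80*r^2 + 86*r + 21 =-5*a + 80*r^2 + r*(130 - 40*a) + 15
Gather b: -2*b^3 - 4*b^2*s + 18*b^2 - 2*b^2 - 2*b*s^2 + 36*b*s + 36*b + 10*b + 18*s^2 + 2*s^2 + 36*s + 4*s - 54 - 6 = -2*b^3 + b^2*(16 - 4*s) + b*(-2*s^2 + 36*s + 46) + 20*s^2 + 40*s - 60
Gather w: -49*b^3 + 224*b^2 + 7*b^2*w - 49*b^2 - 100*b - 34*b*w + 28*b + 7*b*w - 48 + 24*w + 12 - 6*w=-49*b^3 + 175*b^2 - 72*b + w*(7*b^2 - 27*b + 18) - 36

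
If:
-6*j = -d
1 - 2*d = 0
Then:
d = 1/2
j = 1/12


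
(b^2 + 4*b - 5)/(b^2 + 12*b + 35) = (b - 1)/(b + 7)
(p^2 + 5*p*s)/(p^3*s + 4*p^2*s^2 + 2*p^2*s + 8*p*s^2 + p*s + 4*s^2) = p*(p + 5*s)/(s*(p^3 + 4*p^2*s + 2*p^2 + 8*p*s + p + 4*s))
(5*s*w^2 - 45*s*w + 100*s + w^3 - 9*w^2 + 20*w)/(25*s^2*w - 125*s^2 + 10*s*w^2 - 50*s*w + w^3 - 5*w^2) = (w - 4)/(5*s + w)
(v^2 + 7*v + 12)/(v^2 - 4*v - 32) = (v + 3)/(v - 8)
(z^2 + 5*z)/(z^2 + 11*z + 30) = z/(z + 6)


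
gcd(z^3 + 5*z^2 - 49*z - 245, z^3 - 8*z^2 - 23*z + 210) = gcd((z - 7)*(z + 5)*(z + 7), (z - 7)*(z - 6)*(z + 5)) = z^2 - 2*z - 35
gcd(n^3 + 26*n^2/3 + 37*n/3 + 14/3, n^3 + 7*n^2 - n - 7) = n^2 + 8*n + 7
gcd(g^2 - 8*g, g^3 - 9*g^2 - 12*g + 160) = g - 8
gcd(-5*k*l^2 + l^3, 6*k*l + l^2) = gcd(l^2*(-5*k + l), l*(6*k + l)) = l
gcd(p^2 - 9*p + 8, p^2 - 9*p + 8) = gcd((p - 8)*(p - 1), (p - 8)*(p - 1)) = p^2 - 9*p + 8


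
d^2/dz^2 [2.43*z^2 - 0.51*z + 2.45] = 4.86000000000000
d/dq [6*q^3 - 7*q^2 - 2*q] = 18*q^2 - 14*q - 2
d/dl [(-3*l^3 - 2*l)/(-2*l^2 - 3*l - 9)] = (6*l^4 + 18*l^3 + 77*l^2 + 18)/(4*l^4 + 12*l^3 + 45*l^2 + 54*l + 81)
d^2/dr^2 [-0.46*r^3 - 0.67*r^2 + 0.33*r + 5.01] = -2.76*r - 1.34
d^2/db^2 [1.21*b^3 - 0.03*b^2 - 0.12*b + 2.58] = 7.26*b - 0.06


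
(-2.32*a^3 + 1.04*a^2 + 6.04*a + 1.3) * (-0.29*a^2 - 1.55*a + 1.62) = 0.6728*a^5 + 3.2944*a^4 - 7.122*a^3 - 8.0542*a^2 + 7.7698*a + 2.106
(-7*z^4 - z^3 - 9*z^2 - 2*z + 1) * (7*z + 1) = -49*z^5 - 14*z^4 - 64*z^3 - 23*z^2 + 5*z + 1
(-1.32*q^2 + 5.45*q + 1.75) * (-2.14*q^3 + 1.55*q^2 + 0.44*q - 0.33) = 2.8248*q^5 - 13.709*q^4 + 4.1217*q^3 + 5.5461*q^2 - 1.0285*q - 0.5775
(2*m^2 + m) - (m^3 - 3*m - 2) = -m^3 + 2*m^2 + 4*m + 2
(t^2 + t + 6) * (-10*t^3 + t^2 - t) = -10*t^5 - 9*t^4 - 60*t^3 + 5*t^2 - 6*t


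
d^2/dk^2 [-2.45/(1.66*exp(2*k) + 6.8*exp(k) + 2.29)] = (-2.45*(3.32*exp(k) + 6.8)*(6.64*exp(k) + 13.6)*exp(k) + (16.268*exp(k) + 16.66)*(1.66*exp(2*k) + 6.8*exp(k) + 2.29))*exp(k)/(1.66*exp(2*k) + 6.8*exp(k) + 2.29)^3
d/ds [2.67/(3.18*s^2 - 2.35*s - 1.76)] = (6.2745 - 16.9812*s)/(-3.18*s^2 + 2.35*s + 1.76)^2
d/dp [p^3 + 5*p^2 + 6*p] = 3*p^2 + 10*p + 6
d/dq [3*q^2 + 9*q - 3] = 6*q + 9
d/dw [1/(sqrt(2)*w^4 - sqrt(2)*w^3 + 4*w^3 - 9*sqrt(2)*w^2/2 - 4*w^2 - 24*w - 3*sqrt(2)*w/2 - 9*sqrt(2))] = 2*(-8*sqrt(2)*w^3 - 24*w^2 + 6*sqrt(2)*w^2 + 16*w + 18*sqrt(2)*w + 3*sqrt(2) + 48)/(-2*sqrt(2)*w^4 - 8*w^3 + 2*sqrt(2)*w^3 + 8*w^2 + 9*sqrt(2)*w^2 + 3*sqrt(2)*w + 48*w + 18*sqrt(2))^2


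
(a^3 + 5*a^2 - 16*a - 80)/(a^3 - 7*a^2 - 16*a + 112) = (a + 5)/(a - 7)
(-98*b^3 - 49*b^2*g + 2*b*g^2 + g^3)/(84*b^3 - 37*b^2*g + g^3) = (-14*b^2 - 5*b*g + g^2)/(12*b^2 - 7*b*g + g^2)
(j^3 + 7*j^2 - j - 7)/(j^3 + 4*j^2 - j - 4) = (j + 7)/(j + 4)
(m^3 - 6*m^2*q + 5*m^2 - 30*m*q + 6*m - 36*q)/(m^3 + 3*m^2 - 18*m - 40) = (m^2 - 6*m*q + 3*m - 18*q)/(m^2 + m - 20)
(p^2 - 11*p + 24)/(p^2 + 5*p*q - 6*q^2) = (p^2 - 11*p + 24)/(p^2 + 5*p*q - 6*q^2)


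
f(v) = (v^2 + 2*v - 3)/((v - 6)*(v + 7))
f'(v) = (2*v + 2)/((v - 6)*(v + 7)) - (v^2 + 2*v - 3)/((v - 6)*(v + 7)^2) - (v^2 + 2*v - 3)/((v - 6)^2*(v + 7)) = (-v^2 - 78*v - 81)/(v^4 + 2*v^3 - 83*v^2 - 84*v + 1764)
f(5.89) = -30.66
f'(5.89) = -286.06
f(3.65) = -0.70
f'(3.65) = -0.61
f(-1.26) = 0.09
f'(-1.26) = 0.01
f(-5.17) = -0.65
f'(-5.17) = 0.71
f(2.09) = -0.16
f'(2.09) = -0.20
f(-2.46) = 0.05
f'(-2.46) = 0.07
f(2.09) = -0.16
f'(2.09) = -0.20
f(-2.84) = 0.02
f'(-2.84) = 0.10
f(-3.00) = 0.00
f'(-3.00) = 0.11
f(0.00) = 0.07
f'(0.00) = -0.05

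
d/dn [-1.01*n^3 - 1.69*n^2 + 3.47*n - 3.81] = -3.03*n^2 - 3.38*n + 3.47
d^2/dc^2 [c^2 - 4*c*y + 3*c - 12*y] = 2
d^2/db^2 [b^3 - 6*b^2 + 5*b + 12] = 6*b - 12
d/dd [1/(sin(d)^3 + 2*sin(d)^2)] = -(3*sin(d) + 4)*cos(d)/((sin(d) + 2)^2*sin(d)^3)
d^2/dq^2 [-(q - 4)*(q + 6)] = -2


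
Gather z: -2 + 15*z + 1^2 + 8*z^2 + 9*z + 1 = 8*z^2 + 24*z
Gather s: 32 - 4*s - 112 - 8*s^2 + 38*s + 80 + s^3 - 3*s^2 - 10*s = s^3 - 11*s^2 + 24*s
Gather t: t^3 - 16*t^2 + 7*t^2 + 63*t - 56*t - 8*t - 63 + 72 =t^3 - 9*t^2 - t + 9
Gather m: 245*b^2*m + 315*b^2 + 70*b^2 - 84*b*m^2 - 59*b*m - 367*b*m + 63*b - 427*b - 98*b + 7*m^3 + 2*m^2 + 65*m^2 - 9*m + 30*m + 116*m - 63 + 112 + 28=385*b^2 - 462*b + 7*m^3 + m^2*(67 - 84*b) + m*(245*b^2 - 426*b + 137) + 77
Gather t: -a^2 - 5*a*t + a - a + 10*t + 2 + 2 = -a^2 + t*(10 - 5*a) + 4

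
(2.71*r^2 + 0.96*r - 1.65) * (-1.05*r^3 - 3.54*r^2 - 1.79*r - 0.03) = -2.8455*r^5 - 10.6014*r^4 - 6.5168*r^3 + 4.0413*r^2 + 2.9247*r + 0.0495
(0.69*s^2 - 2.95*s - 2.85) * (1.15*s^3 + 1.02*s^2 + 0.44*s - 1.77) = 0.7935*s^5 - 2.6887*s^4 - 5.9829*s^3 - 5.4263*s^2 + 3.9675*s + 5.0445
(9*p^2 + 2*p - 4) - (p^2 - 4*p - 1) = 8*p^2 + 6*p - 3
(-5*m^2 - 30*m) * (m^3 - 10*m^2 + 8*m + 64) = -5*m^5 + 20*m^4 + 260*m^3 - 560*m^2 - 1920*m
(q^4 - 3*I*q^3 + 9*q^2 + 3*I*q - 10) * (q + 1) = q^5 + q^4 - 3*I*q^4 + 9*q^3 - 3*I*q^3 + 9*q^2 + 3*I*q^2 - 10*q + 3*I*q - 10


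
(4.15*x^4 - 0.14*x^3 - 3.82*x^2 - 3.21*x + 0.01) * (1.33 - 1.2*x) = -4.98*x^5 + 5.6875*x^4 + 4.3978*x^3 - 1.2286*x^2 - 4.2813*x + 0.0133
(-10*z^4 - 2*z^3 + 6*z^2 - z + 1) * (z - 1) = -10*z^5 + 8*z^4 + 8*z^3 - 7*z^2 + 2*z - 1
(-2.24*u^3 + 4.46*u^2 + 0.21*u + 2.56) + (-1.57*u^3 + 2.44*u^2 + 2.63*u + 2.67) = -3.81*u^3 + 6.9*u^2 + 2.84*u + 5.23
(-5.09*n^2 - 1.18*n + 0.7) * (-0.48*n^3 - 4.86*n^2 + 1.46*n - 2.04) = 2.4432*n^5 + 25.3038*n^4 - 2.0326*n^3 + 5.2588*n^2 + 3.4292*n - 1.428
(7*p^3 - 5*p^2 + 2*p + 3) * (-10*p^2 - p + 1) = -70*p^5 + 43*p^4 - 8*p^3 - 37*p^2 - p + 3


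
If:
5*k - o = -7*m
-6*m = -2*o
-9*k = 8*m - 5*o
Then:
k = 0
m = 0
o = 0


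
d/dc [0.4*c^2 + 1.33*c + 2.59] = 0.8*c + 1.33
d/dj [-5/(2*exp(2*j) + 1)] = 20*exp(2*j)/(2*exp(2*j) + 1)^2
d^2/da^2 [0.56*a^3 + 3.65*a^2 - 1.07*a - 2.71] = 3.36*a + 7.3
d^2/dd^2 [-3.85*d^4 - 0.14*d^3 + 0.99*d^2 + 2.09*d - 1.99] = -46.2*d^2 - 0.84*d + 1.98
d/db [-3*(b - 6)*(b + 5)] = 3 - 6*b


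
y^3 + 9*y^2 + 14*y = y*(y + 2)*(y + 7)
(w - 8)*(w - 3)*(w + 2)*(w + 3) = w^4 - 6*w^3 - 25*w^2 + 54*w + 144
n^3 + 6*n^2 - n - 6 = (n - 1)*(n + 1)*(n + 6)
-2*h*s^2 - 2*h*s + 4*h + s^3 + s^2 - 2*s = (-2*h + s)*(s - 1)*(s + 2)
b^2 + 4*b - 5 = (b - 1)*(b + 5)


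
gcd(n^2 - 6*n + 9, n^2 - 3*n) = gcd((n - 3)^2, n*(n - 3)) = n - 3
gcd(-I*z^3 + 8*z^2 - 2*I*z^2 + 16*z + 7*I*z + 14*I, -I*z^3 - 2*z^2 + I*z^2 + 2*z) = 1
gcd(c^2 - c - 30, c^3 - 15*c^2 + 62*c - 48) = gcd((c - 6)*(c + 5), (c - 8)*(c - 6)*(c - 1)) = c - 6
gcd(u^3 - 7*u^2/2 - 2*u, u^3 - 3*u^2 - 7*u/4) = u^2 + u/2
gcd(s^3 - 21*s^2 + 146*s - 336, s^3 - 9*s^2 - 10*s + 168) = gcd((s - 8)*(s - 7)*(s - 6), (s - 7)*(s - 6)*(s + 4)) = s^2 - 13*s + 42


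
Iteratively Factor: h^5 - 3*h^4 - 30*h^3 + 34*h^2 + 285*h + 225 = (h + 3)*(h^4 - 6*h^3 - 12*h^2 + 70*h + 75) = (h - 5)*(h + 3)*(h^3 - h^2 - 17*h - 15) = (h - 5)^2*(h + 3)*(h^2 + 4*h + 3) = (h - 5)^2*(h + 1)*(h + 3)*(h + 3)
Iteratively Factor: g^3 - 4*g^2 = (g)*(g^2 - 4*g) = g^2*(g - 4)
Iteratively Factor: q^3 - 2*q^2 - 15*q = (q)*(q^2 - 2*q - 15) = q*(q + 3)*(q - 5)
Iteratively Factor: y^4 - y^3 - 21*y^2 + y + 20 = (y - 1)*(y^3 - 21*y - 20) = (y - 1)*(y + 1)*(y^2 - y - 20) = (y - 1)*(y + 1)*(y + 4)*(y - 5)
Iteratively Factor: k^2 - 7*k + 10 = (k - 2)*(k - 5)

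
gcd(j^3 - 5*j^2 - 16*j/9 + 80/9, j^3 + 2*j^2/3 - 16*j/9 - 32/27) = j^2 - 16/9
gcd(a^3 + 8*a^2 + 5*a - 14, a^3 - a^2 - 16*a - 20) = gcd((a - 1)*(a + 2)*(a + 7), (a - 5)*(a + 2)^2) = a + 2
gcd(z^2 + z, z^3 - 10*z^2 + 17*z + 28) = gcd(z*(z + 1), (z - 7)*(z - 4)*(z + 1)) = z + 1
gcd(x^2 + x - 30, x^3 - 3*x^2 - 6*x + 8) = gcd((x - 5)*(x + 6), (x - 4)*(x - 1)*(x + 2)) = 1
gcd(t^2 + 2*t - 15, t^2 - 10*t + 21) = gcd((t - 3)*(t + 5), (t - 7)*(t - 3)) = t - 3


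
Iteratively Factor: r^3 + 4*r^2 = (r)*(r^2 + 4*r) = r^2*(r + 4)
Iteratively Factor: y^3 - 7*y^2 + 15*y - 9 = (y - 3)*(y^2 - 4*y + 3) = (y - 3)*(y - 1)*(y - 3)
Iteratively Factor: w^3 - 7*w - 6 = (w + 2)*(w^2 - 2*w - 3) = (w - 3)*(w + 2)*(w + 1)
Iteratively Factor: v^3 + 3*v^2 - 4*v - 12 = (v + 3)*(v^2 - 4) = (v - 2)*(v + 3)*(v + 2)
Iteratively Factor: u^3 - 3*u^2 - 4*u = (u - 4)*(u^2 + u) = (u - 4)*(u + 1)*(u)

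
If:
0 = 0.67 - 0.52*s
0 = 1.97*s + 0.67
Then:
No Solution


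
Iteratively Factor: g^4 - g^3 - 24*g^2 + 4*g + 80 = (g - 5)*(g^3 + 4*g^2 - 4*g - 16) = (g - 5)*(g - 2)*(g^2 + 6*g + 8) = (g - 5)*(g - 2)*(g + 2)*(g + 4)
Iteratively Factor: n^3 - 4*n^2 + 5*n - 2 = (n - 2)*(n^2 - 2*n + 1) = (n - 2)*(n - 1)*(n - 1)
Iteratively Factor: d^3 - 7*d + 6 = (d - 2)*(d^2 + 2*d - 3) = (d - 2)*(d - 1)*(d + 3)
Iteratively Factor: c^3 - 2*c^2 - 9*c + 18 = (c - 2)*(c^2 - 9) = (c - 2)*(c + 3)*(c - 3)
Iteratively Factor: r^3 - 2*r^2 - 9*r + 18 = (r - 2)*(r^2 - 9) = (r - 3)*(r - 2)*(r + 3)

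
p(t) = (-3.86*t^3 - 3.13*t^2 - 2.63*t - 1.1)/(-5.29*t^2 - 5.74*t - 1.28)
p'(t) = (10.58*t + 5.74)*(-3.86*t^3 - 3.13*t^2 - 2.63*t - 1.1)/(-5.29*t^2 - 5.74*t - 1.28)^2 + (-11.58*t^2 - 6.26*t - 2.63)/(-5.29*t^2 - 5.74*t - 1.28) = (20.4194*t^4 + 44.3128*t^3 + 18.8759*t^2 - 3.6252*t - 2.9476)/(27.9841*t^4 + 60.7292*t^3 + 46.49*t^2 + 14.6944*t + 1.6384)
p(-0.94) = -3.24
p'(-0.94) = -11.93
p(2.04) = 1.49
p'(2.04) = 0.65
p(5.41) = 3.84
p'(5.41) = 0.71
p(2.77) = 1.98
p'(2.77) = 0.68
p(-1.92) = -2.02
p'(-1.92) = 0.39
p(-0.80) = -13.28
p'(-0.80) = -422.97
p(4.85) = 3.44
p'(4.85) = 0.71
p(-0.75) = 14.99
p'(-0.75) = -756.66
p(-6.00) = -4.68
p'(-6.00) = 0.71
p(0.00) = 0.86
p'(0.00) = -1.80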